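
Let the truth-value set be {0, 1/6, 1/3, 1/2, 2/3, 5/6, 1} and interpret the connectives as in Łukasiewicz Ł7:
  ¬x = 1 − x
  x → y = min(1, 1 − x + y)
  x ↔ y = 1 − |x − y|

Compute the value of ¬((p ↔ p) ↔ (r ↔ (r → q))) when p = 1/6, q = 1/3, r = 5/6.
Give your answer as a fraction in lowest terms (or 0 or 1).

1/3

p ↔ p = 1/6 ↔ 1/6 = 1
r → q = 5/6 → 1/3 = 1/2
r ↔ (r → q) = 5/6 ↔ 1/2 = 2/3
(p ↔ p) ↔ (r ↔ (r → q)) = 1 ↔ 2/3 = 2/3
¬((p ↔ p) ↔ (r ↔ (r → q))) = ¬2/3 = 1/3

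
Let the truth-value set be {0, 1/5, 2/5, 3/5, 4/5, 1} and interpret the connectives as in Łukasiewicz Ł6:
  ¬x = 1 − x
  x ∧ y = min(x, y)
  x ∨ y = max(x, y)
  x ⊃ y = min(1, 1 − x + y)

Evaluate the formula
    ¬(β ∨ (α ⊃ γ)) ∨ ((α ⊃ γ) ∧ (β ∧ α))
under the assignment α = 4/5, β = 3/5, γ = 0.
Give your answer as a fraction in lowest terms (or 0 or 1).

α ⊃ γ = 4/5 ⊃ 0 = 1/5
β ∨ (α ⊃ γ) = 3/5 ∨ 1/5 = 3/5
¬(β ∨ (α ⊃ γ)) = ¬3/5 = 2/5
α ⊃ γ = 4/5 ⊃ 0 = 1/5
β ∧ α = 3/5 ∧ 4/5 = 3/5
(α ⊃ γ) ∧ (β ∧ α) = 1/5 ∧ 3/5 = 1/5
¬(β ∨ (α ⊃ γ)) ∨ ((α ⊃ γ) ∧ (β ∧ α)) = 2/5 ∨ 1/5 = 2/5

2/5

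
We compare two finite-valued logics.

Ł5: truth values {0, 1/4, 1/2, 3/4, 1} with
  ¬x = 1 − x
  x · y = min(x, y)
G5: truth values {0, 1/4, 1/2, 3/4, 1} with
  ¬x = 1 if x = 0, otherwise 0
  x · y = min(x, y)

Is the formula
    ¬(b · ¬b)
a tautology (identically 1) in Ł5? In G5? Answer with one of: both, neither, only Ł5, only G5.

In Ł5: at b = 1/4 the value is 3/4 — not a tautology.
In G5: every assignment gives 1 — tautology.

only G5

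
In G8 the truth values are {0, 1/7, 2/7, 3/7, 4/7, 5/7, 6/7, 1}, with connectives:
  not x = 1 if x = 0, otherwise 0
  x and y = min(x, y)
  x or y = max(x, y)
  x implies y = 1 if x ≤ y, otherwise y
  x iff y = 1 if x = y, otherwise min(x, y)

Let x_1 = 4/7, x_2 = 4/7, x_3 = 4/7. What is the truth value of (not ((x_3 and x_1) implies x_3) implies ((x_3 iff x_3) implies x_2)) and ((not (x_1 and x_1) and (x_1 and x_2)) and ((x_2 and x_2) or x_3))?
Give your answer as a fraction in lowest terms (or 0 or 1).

0

x_3 and x_1 = 4/7 and 4/7 = 4/7
(x_3 and x_1) implies x_3 = 4/7 implies 4/7 = 1
not ((x_3 and x_1) implies x_3) = not 1 = 0
x_3 iff x_3 = 4/7 iff 4/7 = 1
(x_3 iff x_3) implies x_2 = 1 implies 4/7 = 4/7
not ((x_3 and x_1) implies x_3) implies ((x_3 iff x_3) implies x_2) = 0 implies 4/7 = 1
x_1 and x_1 = 4/7 and 4/7 = 4/7
not (x_1 and x_1) = not 4/7 = 0
x_1 and x_2 = 4/7 and 4/7 = 4/7
not (x_1 and x_1) and (x_1 and x_2) = 0 and 4/7 = 0
x_2 and x_2 = 4/7 and 4/7 = 4/7
(x_2 and x_2) or x_3 = 4/7 or 4/7 = 4/7
(not (x_1 and x_1) and (x_1 and x_2)) and ((x_2 and x_2) or x_3) = 0 and 4/7 = 0
(not ((x_3 and x_1) implies x_3) implies ((x_3 iff x_3) implies x_2)) and ((not (x_1 and x_1) and (x_1 and x_2)) and ((x_2 and x_2) or x_3)) = 1 and 0 = 0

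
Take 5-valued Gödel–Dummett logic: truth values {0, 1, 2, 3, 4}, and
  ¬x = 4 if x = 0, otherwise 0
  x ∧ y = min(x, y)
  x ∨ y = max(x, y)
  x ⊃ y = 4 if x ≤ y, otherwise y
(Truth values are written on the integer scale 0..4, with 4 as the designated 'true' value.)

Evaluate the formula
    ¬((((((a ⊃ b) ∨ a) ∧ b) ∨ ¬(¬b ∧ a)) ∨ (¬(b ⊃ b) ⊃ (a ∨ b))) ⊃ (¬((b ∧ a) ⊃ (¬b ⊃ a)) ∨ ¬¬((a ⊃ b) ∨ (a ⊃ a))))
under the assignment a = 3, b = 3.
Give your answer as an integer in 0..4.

0

a ⊃ b = 3 ⊃ 3 = 4
(a ⊃ b) ∨ a = 4 ∨ 3 = 4
((a ⊃ b) ∨ a) ∧ b = 4 ∧ 3 = 3
¬b = ¬3 = 0
¬b ∧ a = 0 ∧ 3 = 0
¬(¬b ∧ a) = ¬0 = 4
(((a ⊃ b) ∨ a) ∧ b) ∨ ¬(¬b ∧ a) = 3 ∨ 4 = 4
b ⊃ b = 3 ⊃ 3 = 4
¬(b ⊃ b) = ¬4 = 0
a ∨ b = 3 ∨ 3 = 3
¬(b ⊃ b) ⊃ (a ∨ b) = 0 ⊃ 3 = 4
((((a ⊃ b) ∨ a) ∧ b) ∨ ¬(¬b ∧ a)) ∨ (¬(b ⊃ b) ⊃ (a ∨ b)) = 4 ∨ 4 = 4
b ∧ a = 3 ∧ 3 = 3
¬b = ¬3 = 0
¬b ⊃ a = 0 ⊃ 3 = 4
(b ∧ a) ⊃ (¬b ⊃ a) = 3 ⊃ 4 = 4
¬((b ∧ a) ⊃ (¬b ⊃ a)) = ¬4 = 0
a ⊃ b = 3 ⊃ 3 = 4
a ⊃ a = 3 ⊃ 3 = 4
(a ⊃ b) ∨ (a ⊃ a) = 4 ∨ 4 = 4
¬((a ⊃ b) ∨ (a ⊃ a)) = ¬4 = 0
¬¬((a ⊃ b) ∨ (a ⊃ a)) = ¬0 = 4
¬((b ∧ a) ⊃ (¬b ⊃ a)) ∨ ¬¬((a ⊃ b) ∨ (a ⊃ a)) = 0 ∨ 4 = 4
(((((a ⊃ b) ∨ a) ∧ b) ∨ ¬(¬b ∧ a)) ∨ (¬(b ⊃ b) ⊃ (a ∨ b))) ⊃ (¬((b ∧ a) ⊃ (¬b ⊃ a)) ∨ ¬¬((a ⊃ b) ∨ (a ⊃ a))) = 4 ⊃ 4 = 4
¬((((((a ⊃ b) ∨ a) ∧ b) ∨ ¬(¬b ∧ a)) ∨ (¬(b ⊃ b) ⊃ (a ∨ b))) ⊃ (¬((b ∧ a) ⊃ (¬b ⊃ a)) ∨ ¬¬((a ⊃ b) ∨ (a ⊃ a)))) = ¬4 = 0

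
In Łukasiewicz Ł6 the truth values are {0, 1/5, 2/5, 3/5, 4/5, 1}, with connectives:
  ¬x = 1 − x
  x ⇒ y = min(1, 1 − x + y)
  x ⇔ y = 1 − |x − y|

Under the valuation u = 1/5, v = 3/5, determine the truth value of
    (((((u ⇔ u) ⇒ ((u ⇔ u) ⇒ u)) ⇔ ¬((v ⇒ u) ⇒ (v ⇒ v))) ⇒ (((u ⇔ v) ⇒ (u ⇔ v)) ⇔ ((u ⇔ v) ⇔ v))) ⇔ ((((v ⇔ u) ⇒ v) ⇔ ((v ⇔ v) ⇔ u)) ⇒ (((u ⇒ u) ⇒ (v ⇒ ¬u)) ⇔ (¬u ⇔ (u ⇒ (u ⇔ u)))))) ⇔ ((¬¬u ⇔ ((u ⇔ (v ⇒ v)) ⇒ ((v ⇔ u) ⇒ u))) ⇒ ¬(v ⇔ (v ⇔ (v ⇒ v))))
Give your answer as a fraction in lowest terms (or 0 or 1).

4/5

u ⇔ u = 1/5 ⇔ 1/5 = 1
u ⇔ u = 1/5 ⇔ 1/5 = 1
(u ⇔ u) ⇒ u = 1 ⇒ 1/5 = 1/5
(u ⇔ u) ⇒ ((u ⇔ u) ⇒ u) = 1 ⇒ 1/5 = 1/5
v ⇒ u = 3/5 ⇒ 1/5 = 3/5
v ⇒ v = 3/5 ⇒ 3/5 = 1
(v ⇒ u) ⇒ (v ⇒ v) = 3/5 ⇒ 1 = 1
¬((v ⇒ u) ⇒ (v ⇒ v)) = ¬1 = 0
((u ⇔ u) ⇒ ((u ⇔ u) ⇒ u)) ⇔ ¬((v ⇒ u) ⇒ (v ⇒ v)) = 1/5 ⇔ 0 = 4/5
u ⇔ v = 1/5 ⇔ 3/5 = 3/5
u ⇔ v = 1/5 ⇔ 3/5 = 3/5
(u ⇔ v) ⇒ (u ⇔ v) = 3/5 ⇒ 3/5 = 1
u ⇔ v = 1/5 ⇔ 3/5 = 3/5
(u ⇔ v) ⇔ v = 3/5 ⇔ 3/5 = 1
((u ⇔ v) ⇒ (u ⇔ v)) ⇔ ((u ⇔ v) ⇔ v) = 1 ⇔ 1 = 1
(((u ⇔ u) ⇒ ((u ⇔ u) ⇒ u)) ⇔ ¬((v ⇒ u) ⇒ (v ⇒ v))) ⇒ (((u ⇔ v) ⇒ (u ⇔ v)) ⇔ ((u ⇔ v) ⇔ v)) = 4/5 ⇒ 1 = 1
v ⇔ u = 3/5 ⇔ 1/5 = 3/5
(v ⇔ u) ⇒ v = 3/5 ⇒ 3/5 = 1
v ⇔ v = 3/5 ⇔ 3/5 = 1
(v ⇔ v) ⇔ u = 1 ⇔ 1/5 = 1/5
((v ⇔ u) ⇒ v) ⇔ ((v ⇔ v) ⇔ u) = 1 ⇔ 1/5 = 1/5
u ⇒ u = 1/5 ⇒ 1/5 = 1
¬u = ¬1/5 = 4/5
v ⇒ ¬u = 3/5 ⇒ 4/5 = 1
(u ⇒ u) ⇒ (v ⇒ ¬u) = 1 ⇒ 1 = 1
¬u = ¬1/5 = 4/5
u ⇔ u = 1/5 ⇔ 1/5 = 1
u ⇒ (u ⇔ u) = 1/5 ⇒ 1 = 1
¬u ⇔ (u ⇒ (u ⇔ u)) = 4/5 ⇔ 1 = 4/5
((u ⇒ u) ⇒ (v ⇒ ¬u)) ⇔ (¬u ⇔ (u ⇒ (u ⇔ u))) = 1 ⇔ 4/5 = 4/5
(((v ⇔ u) ⇒ v) ⇔ ((v ⇔ v) ⇔ u)) ⇒ (((u ⇒ u) ⇒ (v ⇒ ¬u)) ⇔ (¬u ⇔ (u ⇒ (u ⇔ u)))) = 1/5 ⇒ 4/5 = 1
((((u ⇔ u) ⇒ ((u ⇔ u) ⇒ u)) ⇔ ¬((v ⇒ u) ⇒ (v ⇒ v))) ⇒ (((u ⇔ v) ⇒ (u ⇔ v)) ⇔ ((u ⇔ v) ⇔ v))) ⇔ ((((v ⇔ u) ⇒ v) ⇔ ((v ⇔ v) ⇔ u)) ⇒ (((u ⇒ u) ⇒ (v ⇒ ¬u)) ⇔ (¬u ⇔ (u ⇒ (u ⇔ u))))) = 1 ⇔ 1 = 1
¬u = ¬1/5 = 4/5
¬¬u = ¬4/5 = 1/5
v ⇒ v = 3/5 ⇒ 3/5 = 1
u ⇔ (v ⇒ v) = 1/5 ⇔ 1 = 1/5
v ⇔ u = 3/5 ⇔ 1/5 = 3/5
(v ⇔ u) ⇒ u = 3/5 ⇒ 1/5 = 3/5
(u ⇔ (v ⇒ v)) ⇒ ((v ⇔ u) ⇒ u) = 1/5 ⇒ 3/5 = 1
¬¬u ⇔ ((u ⇔ (v ⇒ v)) ⇒ ((v ⇔ u) ⇒ u)) = 1/5 ⇔ 1 = 1/5
v ⇒ v = 3/5 ⇒ 3/5 = 1
v ⇔ (v ⇒ v) = 3/5 ⇔ 1 = 3/5
v ⇔ (v ⇔ (v ⇒ v)) = 3/5 ⇔ 3/5 = 1
¬(v ⇔ (v ⇔ (v ⇒ v))) = ¬1 = 0
(¬¬u ⇔ ((u ⇔ (v ⇒ v)) ⇒ ((v ⇔ u) ⇒ u))) ⇒ ¬(v ⇔ (v ⇔ (v ⇒ v))) = 1/5 ⇒ 0 = 4/5
(((((u ⇔ u) ⇒ ((u ⇔ u) ⇒ u)) ⇔ ¬((v ⇒ u) ⇒ (v ⇒ v))) ⇒ (((u ⇔ v) ⇒ (u ⇔ v)) ⇔ ((u ⇔ v) ⇔ v))) ⇔ ((((v ⇔ u) ⇒ v) ⇔ ((v ⇔ v) ⇔ u)) ⇒ (((u ⇒ u) ⇒ (v ⇒ ¬u)) ⇔ (¬u ⇔ (u ⇒ (u ⇔ u)))))) ⇔ ((¬¬u ⇔ ((u ⇔ (v ⇒ v)) ⇒ ((v ⇔ u) ⇒ u))) ⇒ ¬(v ⇔ (v ⇔ (v ⇒ v)))) = 1 ⇔ 4/5 = 4/5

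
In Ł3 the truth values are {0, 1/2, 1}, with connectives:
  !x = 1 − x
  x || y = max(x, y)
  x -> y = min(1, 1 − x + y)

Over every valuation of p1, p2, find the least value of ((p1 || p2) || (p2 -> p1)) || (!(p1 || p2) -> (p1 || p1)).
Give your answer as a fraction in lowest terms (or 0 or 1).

1/2

Take p1 = 0, p2 = 1/2:
p1 || p2 = 0 || 1/2 = 1/2
p2 -> p1 = 1/2 -> 0 = 1/2
(p1 || p2) || (p2 -> p1) = 1/2 || 1/2 = 1/2
p1 || p2 = 0 || 1/2 = 1/2
!(p1 || p2) = !1/2 = 1/2
p1 || p1 = 0 || 0 = 0
!(p1 || p2) -> (p1 || p1) = 1/2 -> 0 = 1/2
((p1 || p2) || (p2 -> p1)) || (!(p1 || p2) -> (p1 || p1)) = 1/2 || 1/2 = 1/2
No assignment yields a value below 1/2, so this is the minimum.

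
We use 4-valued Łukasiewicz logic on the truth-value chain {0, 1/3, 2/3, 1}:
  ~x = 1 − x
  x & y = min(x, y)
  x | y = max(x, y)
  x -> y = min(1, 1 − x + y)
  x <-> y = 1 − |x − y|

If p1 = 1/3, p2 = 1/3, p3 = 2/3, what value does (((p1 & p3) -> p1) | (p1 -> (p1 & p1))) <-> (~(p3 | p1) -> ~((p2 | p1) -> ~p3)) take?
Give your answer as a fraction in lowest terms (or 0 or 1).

2/3

p1 & p3 = 1/3 & 2/3 = 1/3
(p1 & p3) -> p1 = 1/3 -> 1/3 = 1
p1 & p1 = 1/3 & 1/3 = 1/3
p1 -> (p1 & p1) = 1/3 -> 1/3 = 1
((p1 & p3) -> p1) | (p1 -> (p1 & p1)) = 1 | 1 = 1
p3 | p1 = 2/3 | 1/3 = 2/3
~(p3 | p1) = ~2/3 = 1/3
p2 | p1 = 1/3 | 1/3 = 1/3
~p3 = ~2/3 = 1/3
(p2 | p1) -> ~p3 = 1/3 -> 1/3 = 1
~((p2 | p1) -> ~p3) = ~1 = 0
~(p3 | p1) -> ~((p2 | p1) -> ~p3) = 1/3 -> 0 = 2/3
(((p1 & p3) -> p1) | (p1 -> (p1 & p1))) <-> (~(p3 | p1) -> ~((p2 | p1) -> ~p3)) = 1 <-> 2/3 = 2/3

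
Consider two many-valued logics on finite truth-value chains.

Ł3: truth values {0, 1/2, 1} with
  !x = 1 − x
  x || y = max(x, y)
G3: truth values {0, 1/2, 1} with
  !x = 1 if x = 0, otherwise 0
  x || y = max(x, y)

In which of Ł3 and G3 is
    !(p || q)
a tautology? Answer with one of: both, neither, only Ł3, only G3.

In Ł3: at p = 0, q = 1/2 the value is 1/2 — not a tautology.
In G3: at p = 0, q = 1/2 the value is 0 — not a tautology.

neither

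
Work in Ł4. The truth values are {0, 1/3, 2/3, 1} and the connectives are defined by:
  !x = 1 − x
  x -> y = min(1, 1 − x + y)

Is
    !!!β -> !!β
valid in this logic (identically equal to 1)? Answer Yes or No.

Counterexample: take β = 0.
!β = !0 = 1
!!β = !1 = 0
!!!β = !0 = 1
!β = !0 = 1
!!β = !1 = 0
!!!β -> !!β = 1 -> 0 = 0
This gives 0 ≠ 1.

No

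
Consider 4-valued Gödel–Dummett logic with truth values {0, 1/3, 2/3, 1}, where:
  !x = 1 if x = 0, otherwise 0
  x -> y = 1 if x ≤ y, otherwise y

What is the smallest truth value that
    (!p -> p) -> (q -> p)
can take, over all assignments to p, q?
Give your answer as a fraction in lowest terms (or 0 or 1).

Take p = 1/3, q = 2/3:
!p = !1/3 = 0
!p -> p = 0 -> 1/3 = 1
q -> p = 2/3 -> 1/3 = 1/3
(!p -> p) -> (q -> p) = 1 -> 1/3 = 1/3
No assignment yields a value below 1/3, so this is the minimum.

1/3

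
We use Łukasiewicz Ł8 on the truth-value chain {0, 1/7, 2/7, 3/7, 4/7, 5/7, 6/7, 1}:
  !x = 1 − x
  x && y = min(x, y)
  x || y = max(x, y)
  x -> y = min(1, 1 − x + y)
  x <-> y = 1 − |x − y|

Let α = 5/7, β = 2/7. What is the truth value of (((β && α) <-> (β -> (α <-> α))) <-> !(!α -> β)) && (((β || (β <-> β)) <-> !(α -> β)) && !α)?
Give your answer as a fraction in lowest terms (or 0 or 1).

β && α = 2/7 && 5/7 = 2/7
α <-> α = 5/7 <-> 5/7 = 1
β -> (α <-> α) = 2/7 -> 1 = 1
(β && α) <-> (β -> (α <-> α)) = 2/7 <-> 1 = 2/7
!α = !5/7 = 2/7
!α -> β = 2/7 -> 2/7 = 1
!(!α -> β) = !1 = 0
((β && α) <-> (β -> (α <-> α))) <-> !(!α -> β) = 2/7 <-> 0 = 5/7
β <-> β = 2/7 <-> 2/7 = 1
β || (β <-> β) = 2/7 || 1 = 1
α -> β = 5/7 -> 2/7 = 4/7
!(α -> β) = !4/7 = 3/7
(β || (β <-> β)) <-> !(α -> β) = 1 <-> 3/7 = 3/7
!α = !5/7 = 2/7
((β || (β <-> β)) <-> !(α -> β)) && !α = 3/7 && 2/7 = 2/7
(((β && α) <-> (β -> (α <-> α))) <-> !(!α -> β)) && (((β || (β <-> β)) <-> !(α -> β)) && !α) = 5/7 && 2/7 = 2/7

2/7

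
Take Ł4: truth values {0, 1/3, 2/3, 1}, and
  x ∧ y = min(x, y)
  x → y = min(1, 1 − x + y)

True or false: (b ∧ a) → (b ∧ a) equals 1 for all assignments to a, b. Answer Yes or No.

Yes

a = 0, b = 0 ↦ 1
a = 0, b = 1/3 ↦ 1
a = 0, b = 2/3 ↦ 1
a = 0, b = 1 ↦ 1
a = 1/3, b = 0 ↦ 1
a = 1/3, b = 1/3 ↦ 1
a = 1/3, b = 2/3 ↦ 1
a = 1/3, b = 1 ↦ 1
a = 2/3, b = 0 ↦ 1
a = 2/3, b = 1/3 ↦ 1
a = 2/3, b = 2/3 ↦ 1
a = 2/3, b = 1 ↦ 1
a = 1, b = 0 ↦ 1
a = 1, b = 1/3 ↦ 1
a = 1, b = 2/3 ↦ 1
a = 1, b = 1 ↦ 1
Every assignment gives a value ≥ 1.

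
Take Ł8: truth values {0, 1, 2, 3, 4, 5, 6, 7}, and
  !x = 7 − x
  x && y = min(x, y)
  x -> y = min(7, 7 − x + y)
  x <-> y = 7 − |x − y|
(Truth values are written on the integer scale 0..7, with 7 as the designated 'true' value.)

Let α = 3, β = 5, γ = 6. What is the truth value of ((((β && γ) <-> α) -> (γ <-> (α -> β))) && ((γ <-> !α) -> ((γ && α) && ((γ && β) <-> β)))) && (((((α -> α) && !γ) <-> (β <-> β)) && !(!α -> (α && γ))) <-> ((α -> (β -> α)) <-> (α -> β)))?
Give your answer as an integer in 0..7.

β && γ = 5 && 6 = 5
(β && γ) <-> α = 5 <-> 3 = 5
α -> β = 3 -> 5 = 7
γ <-> (α -> β) = 6 <-> 7 = 6
((β && γ) <-> α) -> (γ <-> (α -> β)) = 5 -> 6 = 7
!α = !3 = 4
γ <-> !α = 6 <-> 4 = 5
γ && α = 6 && 3 = 3
γ && β = 6 && 5 = 5
(γ && β) <-> β = 5 <-> 5 = 7
(γ && α) && ((γ && β) <-> β) = 3 && 7 = 3
(γ <-> !α) -> ((γ && α) && ((γ && β) <-> β)) = 5 -> 3 = 5
(((β && γ) <-> α) -> (γ <-> (α -> β))) && ((γ <-> !α) -> ((γ && α) && ((γ && β) <-> β))) = 7 && 5 = 5
α -> α = 3 -> 3 = 7
!γ = !6 = 1
(α -> α) && !γ = 7 && 1 = 1
β <-> β = 5 <-> 5 = 7
((α -> α) && !γ) <-> (β <-> β) = 1 <-> 7 = 1
!α = !3 = 4
α && γ = 3 && 6 = 3
!α -> (α && γ) = 4 -> 3 = 6
!(!α -> (α && γ)) = !6 = 1
(((α -> α) && !γ) <-> (β <-> β)) && !(!α -> (α && γ)) = 1 && 1 = 1
β -> α = 5 -> 3 = 5
α -> (β -> α) = 3 -> 5 = 7
α -> β = 3 -> 5 = 7
(α -> (β -> α)) <-> (α -> β) = 7 <-> 7 = 7
((((α -> α) && !γ) <-> (β <-> β)) && !(!α -> (α && γ))) <-> ((α -> (β -> α)) <-> (α -> β)) = 1 <-> 7 = 1
((((β && γ) <-> α) -> (γ <-> (α -> β))) && ((γ <-> !α) -> ((γ && α) && ((γ && β) <-> β)))) && (((((α -> α) && !γ) <-> (β <-> β)) && !(!α -> (α && γ))) <-> ((α -> (β -> α)) <-> (α -> β))) = 5 && 1 = 1

1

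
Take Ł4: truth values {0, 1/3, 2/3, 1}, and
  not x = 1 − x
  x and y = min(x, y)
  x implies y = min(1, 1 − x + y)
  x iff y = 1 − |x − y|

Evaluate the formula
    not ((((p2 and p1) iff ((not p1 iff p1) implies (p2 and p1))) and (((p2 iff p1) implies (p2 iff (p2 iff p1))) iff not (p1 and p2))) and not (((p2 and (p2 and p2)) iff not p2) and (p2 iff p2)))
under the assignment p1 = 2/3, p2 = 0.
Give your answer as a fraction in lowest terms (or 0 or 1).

1/3

p2 and p1 = 0 and 2/3 = 0
not p1 = not 2/3 = 1/3
not p1 iff p1 = 1/3 iff 2/3 = 2/3
p2 and p1 = 0 and 2/3 = 0
(not p1 iff p1) implies (p2 and p1) = 2/3 implies 0 = 1/3
(p2 and p1) iff ((not p1 iff p1) implies (p2 and p1)) = 0 iff 1/3 = 2/3
p2 iff p1 = 0 iff 2/3 = 1/3
p2 iff p1 = 0 iff 2/3 = 1/3
p2 iff (p2 iff p1) = 0 iff 1/3 = 2/3
(p2 iff p1) implies (p2 iff (p2 iff p1)) = 1/3 implies 2/3 = 1
p1 and p2 = 2/3 and 0 = 0
not (p1 and p2) = not 0 = 1
((p2 iff p1) implies (p2 iff (p2 iff p1))) iff not (p1 and p2) = 1 iff 1 = 1
((p2 and p1) iff ((not p1 iff p1) implies (p2 and p1))) and (((p2 iff p1) implies (p2 iff (p2 iff p1))) iff not (p1 and p2)) = 2/3 and 1 = 2/3
p2 and p2 = 0 and 0 = 0
p2 and (p2 and p2) = 0 and 0 = 0
not p2 = not 0 = 1
(p2 and (p2 and p2)) iff not p2 = 0 iff 1 = 0
p2 iff p2 = 0 iff 0 = 1
((p2 and (p2 and p2)) iff not p2) and (p2 iff p2) = 0 and 1 = 0
not (((p2 and (p2 and p2)) iff not p2) and (p2 iff p2)) = not 0 = 1
(((p2 and p1) iff ((not p1 iff p1) implies (p2 and p1))) and (((p2 iff p1) implies (p2 iff (p2 iff p1))) iff not (p1 and p2))) and not (((p2 and (p2 and p2)) iff not p2) and (p2 iff p2)) = 2/3 and 1 = 2/3
not ((((p2 and p1) iff ((not p1 iff p1) implies (p2 and p1))) and (((p2 iff p1) implies (p2 iff (p2 iff p1))) iff not (p1 and p2))) and not (((p2 and (p2 and p2)) iff not p2) and (p2 iff p2))) = not 2/3 = 1/3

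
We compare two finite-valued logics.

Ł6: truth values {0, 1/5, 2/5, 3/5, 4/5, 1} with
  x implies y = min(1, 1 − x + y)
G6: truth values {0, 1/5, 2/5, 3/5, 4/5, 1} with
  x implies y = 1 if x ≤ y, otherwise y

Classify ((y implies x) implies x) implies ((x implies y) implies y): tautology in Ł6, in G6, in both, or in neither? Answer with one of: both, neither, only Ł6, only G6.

In Ł6: every assignment gives 1 — tautology.
In G6: at x = 0, y = 1/5 the value is 1/5 — not a tautology.

only Ł6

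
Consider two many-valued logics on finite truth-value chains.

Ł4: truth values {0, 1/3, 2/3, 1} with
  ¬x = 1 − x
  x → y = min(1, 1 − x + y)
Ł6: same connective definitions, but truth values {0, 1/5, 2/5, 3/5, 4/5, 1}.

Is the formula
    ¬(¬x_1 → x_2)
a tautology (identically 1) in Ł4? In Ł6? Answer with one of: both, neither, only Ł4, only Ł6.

In Ł4: at x_1 = 0, x_2 = 1/3 the value is 2/3 — not a tautology.
In Ł6: at x_1 = 0, x_2 = 1/5 the value is 4/5 — not a tautology.

neither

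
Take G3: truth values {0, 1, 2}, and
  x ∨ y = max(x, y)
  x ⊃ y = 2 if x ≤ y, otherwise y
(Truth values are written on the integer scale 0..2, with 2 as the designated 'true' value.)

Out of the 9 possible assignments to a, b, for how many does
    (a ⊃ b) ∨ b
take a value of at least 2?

a = 0, b = 0 ↦ 2  ≥
a = 0, b = 1 ↦ 2  ≥
a = 0, b = 2 ↦ 2  ≥
a = 1, b = 0 ↦ 0  <
a = 1, b = 1 ↦ 2  ≥
a = 1, b = 2 ↦ 2  ≥
a = 2, b = 0 ↦ 0  <
a = 2, b = 1 ↦ 1  <
a = 2, b = 2 ↦ 2  ≥
So 6 of the 9 assignments meet the threshold.

6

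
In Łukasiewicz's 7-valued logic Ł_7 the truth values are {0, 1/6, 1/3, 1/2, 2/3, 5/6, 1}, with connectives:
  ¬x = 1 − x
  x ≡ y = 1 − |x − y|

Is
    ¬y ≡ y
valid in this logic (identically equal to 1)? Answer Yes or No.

No

Counterexample: take y = 0.
¬y = ¬0 = 1
¬y ≡ y = 1 ≡ 0 = 0
This gives 0 ≠ 1.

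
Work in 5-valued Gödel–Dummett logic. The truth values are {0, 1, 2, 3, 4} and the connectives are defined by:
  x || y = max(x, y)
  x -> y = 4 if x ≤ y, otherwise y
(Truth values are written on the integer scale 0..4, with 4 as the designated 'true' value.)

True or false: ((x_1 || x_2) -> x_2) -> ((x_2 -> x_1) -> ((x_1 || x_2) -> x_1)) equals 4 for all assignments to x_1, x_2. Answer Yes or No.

At x_1 = 0, x_2 = 3, for instance:
x_1 || x_2 = 0 || 3 = 3
(x_1 || x_2) -> x_2 = 3 -> 3 = 4
x_2 -> x_1 = 3 -> 0 = 0
(x_1 || x_2) -> x_1 = 3 -> 0 = 0
(x_2 -> x_1) -> ((x_1 || x_2) -> x_1) = 0 -> 0 = 4
((x_1 || x_2) -> x_2) -> ((x_2 -> x_1) -> ((x_1 || x_2) -> x_1)) = 4 -> 4 = 4
and checking the remaining 24 assignments likewise gives ≥ 4 in every case.

Yes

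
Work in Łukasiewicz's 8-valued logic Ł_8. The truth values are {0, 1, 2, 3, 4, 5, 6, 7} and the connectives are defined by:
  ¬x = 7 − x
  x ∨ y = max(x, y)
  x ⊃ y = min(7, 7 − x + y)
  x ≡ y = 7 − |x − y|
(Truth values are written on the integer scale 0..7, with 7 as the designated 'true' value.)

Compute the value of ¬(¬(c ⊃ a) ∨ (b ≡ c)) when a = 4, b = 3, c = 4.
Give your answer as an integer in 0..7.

c ⊃ a = 4 ⊃ 4 = 7
¬(c ⊃ a) = ¬7 = 0
b ≡ c = 3 ≡ 4 = 6
¬(c ⊃ a) ∨ (b ≡ c) = 0 ∨ 6 = 6
¬(¬(c ⊃ a) ∨ (b ≡ c)) = ¬6 = 1

1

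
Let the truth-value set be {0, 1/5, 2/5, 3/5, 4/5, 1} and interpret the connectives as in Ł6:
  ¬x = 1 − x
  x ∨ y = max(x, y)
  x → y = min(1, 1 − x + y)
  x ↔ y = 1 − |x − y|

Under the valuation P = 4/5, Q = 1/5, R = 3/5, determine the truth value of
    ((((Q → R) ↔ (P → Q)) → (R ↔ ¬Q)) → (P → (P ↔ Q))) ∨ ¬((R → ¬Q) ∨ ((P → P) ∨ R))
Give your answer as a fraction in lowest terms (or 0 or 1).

3/5

Q → R = 1/5 → 3/5 = 1
P → Q = 4/5 → 1/5 = 2/5
(Q → R) ↔ (P → Q) = 1 ↔ 2/5 = 2/5
¬Q = ¬1/5 = 4/5
R ↔ ¬Q = 3/5 ↔ 4/5 = 4/5
((Q → R) ↔ (P → Q)) → (R ↔ ¬Q) = 2/5 → 4/5 = 1
P ↔ Q = 4/5 ↔ 1/5 = 2/5
P → (P ↔ Q) = 4/5 → 2/5 = 3/5
(((Q → R) ↔ (P → Q)) → (R ↔ ¬Q)) → (P → (P ↔ Q)) = 1 → 3/5 = 3/5
¬Q = ¬1/5 = 4/5
R → ¬Q = 3/5 → 4/5 = 1
P → P = 4/5 → 4/5 = 1
(P → P) ∨ R = 1 ∨ 3/5 = 1
(R → ¬Q) ∨ ((P → P) ∨ R) = 1 ∨ 1 = 1
¬((R → ¬Q) ∨ ((P → P) ∨ R)) = ¬1 = 0
((((Q → R) ↔ (P → Q)) → (R ↔ ¬Q)) → (P → (P ↔ Q))) ∨ ¬((R → ¬Q) ∨ ((P → P) ∨ R)) = 3/5 ∨ 0 = 3/5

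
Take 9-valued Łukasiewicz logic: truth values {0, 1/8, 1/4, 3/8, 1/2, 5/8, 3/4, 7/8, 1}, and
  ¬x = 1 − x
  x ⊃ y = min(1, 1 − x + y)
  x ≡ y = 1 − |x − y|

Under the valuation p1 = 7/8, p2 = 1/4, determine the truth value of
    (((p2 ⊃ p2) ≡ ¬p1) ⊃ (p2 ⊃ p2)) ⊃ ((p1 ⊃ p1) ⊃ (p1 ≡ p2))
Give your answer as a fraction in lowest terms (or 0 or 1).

3/8

p2 ⊃ p2 = 1/4 ⊃ 1/4 = 1
¬p1 = ¬7/8 = 1/8
(p2 ⊃ p2) ≡ ¬p1 = 1 ≡ 1/8 = 1/8
p2 ⊃ p2 = 1/4 ⊃ 1/4 = 1
((p2 ⊃ p2) ≡ ¬p1) ⊃ (p2 ⊃ p2) = 1/8 ⊃ 1 = 1
p1 ⊃ p1 = 7/8 ⊃ 7/8 = 1
p1 ≡ p2 = 7/8 ≡ 1/4 = 3/8
(p1 ⊃ p1) ⊃ (p1 ≡ p2) = 1 ⊃ 3/8 = 3/8
(((p2 ⊃ p2) ≡ ¬p1) ⊃ (p2 ⊃ p2)) ⊃ ((p1 ⊃ p1) ⊃ (p1 ≡ p2)) = 1 ⊃ 3/8 = 3/8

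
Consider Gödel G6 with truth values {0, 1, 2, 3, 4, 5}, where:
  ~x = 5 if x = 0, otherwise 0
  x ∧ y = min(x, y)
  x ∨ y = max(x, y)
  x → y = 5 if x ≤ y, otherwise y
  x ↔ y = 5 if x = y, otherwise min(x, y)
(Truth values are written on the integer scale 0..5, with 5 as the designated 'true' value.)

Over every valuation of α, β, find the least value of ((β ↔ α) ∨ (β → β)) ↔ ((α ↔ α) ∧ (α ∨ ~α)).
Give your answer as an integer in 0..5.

Take α = 1, β = 0:
β ↔ α = 0 ↔ 1 = 0
β → β = 0 → 0 = 5
(β ↔ α) ∨ (β → β) = 0 ∨ 5 = 5
α ↔ α = 1 ↔ 1 = 5
~α = ~1 = 0
α ∨ ~α = 1 ∨ 0 = 1
(α ↔ α) ∧ (α ∨ ~α) = 5 ∧ 1 = 1
((β ↔ α) ∨ (β → β)) ↔ ((α ↔ α) ∧ (α ∨ ~α)) = 5 ↔ 1 = 1
No assignment yields a value below 1, so this is the minimum.

1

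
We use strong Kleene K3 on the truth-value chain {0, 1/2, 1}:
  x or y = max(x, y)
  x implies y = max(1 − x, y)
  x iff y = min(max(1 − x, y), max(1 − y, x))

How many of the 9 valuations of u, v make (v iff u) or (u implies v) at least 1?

u = 0, v = 0 ↦ 1  ≥
u = 0, v = 1/2 ↦ 1  ≥
u = 0, v = 1 ↦ 1  ≥
u = 1/2, v = 0 ↦ 1/2  <
u = 1/2, v = 1/2 ↦ 1/2  <
u = 1/2, v = 1 ↦ 1  ≥
u = 1, v = 0 ↦ 0  <
u = 1, v = 1/2 ↦ 1/2  <
u = 1, v = 1 ↦ 1  ≥
So 5 of the 9 assignments meet the threshold.

5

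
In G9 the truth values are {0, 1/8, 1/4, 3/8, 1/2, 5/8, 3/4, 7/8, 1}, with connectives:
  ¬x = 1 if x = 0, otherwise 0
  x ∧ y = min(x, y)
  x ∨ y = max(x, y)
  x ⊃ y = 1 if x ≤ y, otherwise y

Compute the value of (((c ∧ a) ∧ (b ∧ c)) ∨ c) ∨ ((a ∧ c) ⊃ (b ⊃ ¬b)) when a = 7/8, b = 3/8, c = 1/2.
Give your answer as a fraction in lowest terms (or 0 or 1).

1/2

c ∧ a = 1/2 ∧ 7/8 = 1/2
b ∧ c = 3/8 ∧ 1/2 = 3/8
(c ∧ a) ∧ (b ∧ c) = 1/2 ∧ 3/8 = 3/8
((c ∧ a) ∧ (b ∧ c)) ∨ c = 3/8 ∨ 1/2 = 1/2
a ∧ c = 7/8 ∧ 1/2 = 1/2
¬b = ¬3/8 = 0
b ⊃ ¬b = 3/8 ⊃ 0 = 0
(a ∧ c) ⊃ (b ⊃ ¬b) = 1/2 ⊃ 0 = 0
(((c ∧ a) ∧ (b ∧ c)) ∨ c) ∨ ((a ∧ c) ⊃ (b ⊃ ¬b)) = 1/2 ∨ 0 = 1/2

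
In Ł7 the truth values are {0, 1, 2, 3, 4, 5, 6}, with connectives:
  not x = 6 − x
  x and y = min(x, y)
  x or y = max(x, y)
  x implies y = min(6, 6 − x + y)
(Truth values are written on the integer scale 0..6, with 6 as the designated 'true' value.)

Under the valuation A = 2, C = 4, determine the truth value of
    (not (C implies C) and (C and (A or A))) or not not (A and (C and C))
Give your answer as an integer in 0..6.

C implies C = 4 implies 4 = 6
not (C implies C) = not 6 = 0
A or A = 2 or 2 = 2
C and (A or A) = 4 and 2 = 2
not (C implies C) and (C and (A or A)) = 0 and 2 = 0
C and C = 4 and 4 = 4
A and (C and C) = 2 and 4 = 2
not (A and (C and C)) = not 2 = 4
not not (A and (C and C)) = not 4 = 2
(not (C implies C) and (C and (A or A))) or not not (A and (C and C)) = 0 or 2 = 2

2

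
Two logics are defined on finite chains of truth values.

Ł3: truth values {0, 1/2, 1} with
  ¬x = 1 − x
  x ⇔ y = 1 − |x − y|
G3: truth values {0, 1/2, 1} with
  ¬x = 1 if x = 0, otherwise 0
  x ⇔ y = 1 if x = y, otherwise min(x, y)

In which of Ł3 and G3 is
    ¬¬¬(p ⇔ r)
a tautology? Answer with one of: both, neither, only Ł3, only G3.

In Ł3: at p = 0, r = 0 the value is 0 — not a tautology.
In G3: at p = 0, r = 0 the value is 0 — not a tautology.

neither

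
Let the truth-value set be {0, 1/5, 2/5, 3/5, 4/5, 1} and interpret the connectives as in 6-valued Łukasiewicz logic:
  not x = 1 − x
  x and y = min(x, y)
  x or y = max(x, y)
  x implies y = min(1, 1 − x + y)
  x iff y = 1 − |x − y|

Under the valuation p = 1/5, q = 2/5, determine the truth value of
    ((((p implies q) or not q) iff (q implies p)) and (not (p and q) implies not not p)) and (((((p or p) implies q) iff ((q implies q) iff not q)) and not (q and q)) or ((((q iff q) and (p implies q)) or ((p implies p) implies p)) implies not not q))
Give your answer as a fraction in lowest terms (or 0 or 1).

2/5

p implies q = 1/5 implies 2/5 = 1
not q = not 2/5 = 3/5
(p implies q) or not q = 1 or 3/5 = 1
q implies p = 2/5 implies 1/5 = 4/5
((p implies q) or not q) iff (q implies p) = 1 iff 4/5 = 4/5
p and q = 1/5 and 2/5 = 1/5
not (p and q) = not 1/5 = 4/5
not p = not 1/5 = 4/5
not not p = not 4/5 = 1/5
not (p and q) implies not not p = 4/5 implies 1/5 = 2/5
(((p implies q) or not q) iff (q implies p)) and (not (p and q) implies not not p) = 4/5 and 2/5 = 2/5
p or p = 1/5 or 1/5 = 1/5
(p or p) implies q = 1/5 implies 2/5 = 1
q implies q = 2/5 implies 2/5 = 1
not q = not 2/5 = 3/5
(q implies q) iff not q = 1 iff 3/5 = 3/5
((p or p) implies q) iff ((q implies q) iff not q) = 1 iff 3/5 = 3/5
q and q = 2/5 and 2/5 = 2/5
not (q and q) = not 2/5 = 3/5
(((p or p) implies q) iff ((q implies q) iff not q)) and not (q and q) = 3/5 and 3/5 = 3/5
q iff q = 2/5 iff 2/5 = 1
p implies q = 1/5 implies 2/5 = 1
(q iff q) and (p implies q) = 1 and 1 = 1
p implies p = 1/5 implies 1/5 = 1
(p implies p) implies p = 1 implies 1/5 = 1/5
((q iff q) and (p implies q)) or ((p implies p) implies p) = 1 or 1/5 = 1
not q = not 2/5 = 3/5
not not q = not 3/5 = 2/5
(((q iff q) and (p implies q)) or ((p implies p) implies p)) implies not not q = 1 implies 2/5 = 2/5
((((p or p) implies q) iff ((q implies q) iff not q)) and not (q and q)) or ((((q iff q) and (p implies q)) or ((p implies p) implies p)) implies not not q) = 3/5 or 2/5 = 3/5
((((p implies q) or not q) iff (q implies p)) and (not (p and q) implies not not p)) and (((((p or p) implies q) iff ((q implies q) iff not q)) and not (q and q)) or ((((q iff q) and (p implies q)) or ((p implies p) implies p)) implies not not q)) = 2/5 and 3/5 = 2/5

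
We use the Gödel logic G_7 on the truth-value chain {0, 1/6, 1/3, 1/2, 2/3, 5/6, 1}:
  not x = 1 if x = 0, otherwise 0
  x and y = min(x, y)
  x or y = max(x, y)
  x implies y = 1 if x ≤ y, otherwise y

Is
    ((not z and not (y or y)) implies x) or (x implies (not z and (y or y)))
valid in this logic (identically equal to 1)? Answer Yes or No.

No

Counterexample: take x = 1/6, y = 0, z = 0.
not z = not 0 = 1
y or y = 0 or 0 = 0
not (y or y) = not 0 = 1
not z and not (y or y) = 1 and 1 = 1
(not z and not (y or y)) implies x = 1 implies 1/6 = 1/6
not z = not 0 = 1
y or y = 0 or 0 = 0
not z and (y or y) = 1 and 0 = 0
x implies (not z and (y or y)) = 1/6 implies 0 = 0
((not z and not (y or y)) implies x) or (x implies (not z and (y or y))) = 1/6 or 0 = 1/6
This gives 1/6 ≠ 1.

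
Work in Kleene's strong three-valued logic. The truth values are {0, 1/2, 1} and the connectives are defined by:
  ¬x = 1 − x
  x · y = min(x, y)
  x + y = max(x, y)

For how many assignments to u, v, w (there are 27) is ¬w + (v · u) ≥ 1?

value 1: 11 assignments (counts)
value 1/2: 11 assignments
value 0: 5 assignments
So 11 of the 27 assignments meet the threshold.

11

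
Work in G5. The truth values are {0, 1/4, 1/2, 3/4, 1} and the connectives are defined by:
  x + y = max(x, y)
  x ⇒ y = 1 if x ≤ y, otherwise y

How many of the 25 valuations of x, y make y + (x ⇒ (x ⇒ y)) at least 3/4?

value 1: 15 assignments (counts)
value 3/4: 1 assignment (counts)
value 1/2: 2 assignments
value 1/4: 3 assignments
value 0: 4 assignments
So 16 of the 25 assignments meet the threshold.

16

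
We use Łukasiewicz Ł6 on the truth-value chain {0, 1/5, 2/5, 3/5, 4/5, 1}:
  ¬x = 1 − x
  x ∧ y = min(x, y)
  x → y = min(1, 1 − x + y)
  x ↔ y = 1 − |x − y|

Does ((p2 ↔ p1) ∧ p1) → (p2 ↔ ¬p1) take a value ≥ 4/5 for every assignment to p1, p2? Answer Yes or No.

Counterexample: take p1 = 4/5, p2 = 4/5.
p2 ↔ p1 = 4/5 ↔ 4/5 = 1
(p2 ↔ p1) ∧ p1 = 1 ∧ 4/5 = 4/5
¬p1 = ¬4/5 = 1/5
p2 ↔ ¬p1 = 4/5 ↔ 1/5 = 2/5
((p2 ↔ p1) ∧ p1) → (p2 ↔ ¬p1) = 4/5 → 2/5 = 3/5
This gives 3/5, which is below 4/5.

No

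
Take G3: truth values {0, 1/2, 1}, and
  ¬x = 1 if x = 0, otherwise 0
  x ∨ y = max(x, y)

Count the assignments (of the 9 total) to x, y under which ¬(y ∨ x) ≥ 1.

x = 0, y = 0 ↦ 1  ≥
x = 0, y = 1/2 ↦ 0  <
x = 0, y = 1 ↦ 0  <
x = 1/2, y = 0 ↦ 0  <
x = 1/2, y = 1/2 ↦ 0  <
x = 1/2, y = 1 ↦ 0  <
x = 1, y = 0 ↦ 0  <
x = 1, y = 1/2 ↦ 0  <
x = 1, y = 1 ↦ 0  <
So 1 of the 9 assignments meets the threshold.

1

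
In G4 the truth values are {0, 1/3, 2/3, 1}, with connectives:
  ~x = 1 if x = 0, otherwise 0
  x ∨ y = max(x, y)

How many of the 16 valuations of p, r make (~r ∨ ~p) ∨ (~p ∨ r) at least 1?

p = 0, r = 0 ↦ 1  ≥
p = 0, r = 1/3 ↦ 1  ≥
p = 0, r = 2/3 ↦ 1  ≥
p = 0, r = 1 ↦ 1  ≥
p = 1/3, r = 0 ↦ 1  ≥
p = 1/3, r = 1/3 ↦ 1/3  <
p = 1/3, r = 2/3 ↦ 2/3  <
p = 1/3, r = 1 ↦ 1  ≥
p = 2/3, r = 0 ↦ 1  ≥
p = 2/3, r = 1/3 ↦ 1/3  <
p = 2/3, r = 2/3 ↦ 2/3  <
p = 2/3, r = 1 ↦ 1  ≥
p = 1, r = 0 ↦ 1  ≥
p = 1, r = 1/3 ↦ 1/3  <
p = 1, r = 2/3 ↦ 2/3  <
p = 1, r = 1 ↦ 1  ≥
So 10 of the 16 assignments meet the threshold.

10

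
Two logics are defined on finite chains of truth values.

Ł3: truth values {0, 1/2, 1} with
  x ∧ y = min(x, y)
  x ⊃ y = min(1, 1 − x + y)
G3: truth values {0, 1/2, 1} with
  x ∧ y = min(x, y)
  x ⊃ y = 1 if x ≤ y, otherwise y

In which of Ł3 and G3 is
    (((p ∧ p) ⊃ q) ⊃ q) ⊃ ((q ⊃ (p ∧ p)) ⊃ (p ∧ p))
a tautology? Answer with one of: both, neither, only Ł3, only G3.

only Ł3

In Ł3: every assignment gives 1 — tautology.
In G3: at p = 1/2, q = 0 the value is 1/2 — not a tautology.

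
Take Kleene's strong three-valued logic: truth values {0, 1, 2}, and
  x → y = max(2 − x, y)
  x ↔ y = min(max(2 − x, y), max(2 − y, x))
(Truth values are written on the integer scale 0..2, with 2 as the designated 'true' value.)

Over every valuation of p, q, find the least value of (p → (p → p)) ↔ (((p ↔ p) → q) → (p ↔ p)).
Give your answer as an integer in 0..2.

Take p = 1, q = 0:
p → p = 1 → 1 = 1
p → (p → p) = 1 → 1 = 1
p ↔ p = 1 ↔ 1 = 1
(p ↔ p) → q = 1 → 0 = 1
p ↔ p = 1 ↔ 1 = 1
((p ↔ p) → q) → (p ↔ p) = 1 → 1 = 1
(p → (p → p)) ↔ (((p ↔ p) → q) → (p ↔ p)) = 1 ↔ 1 = 1
No assignment yields a value below 1, so this is the minimum.

1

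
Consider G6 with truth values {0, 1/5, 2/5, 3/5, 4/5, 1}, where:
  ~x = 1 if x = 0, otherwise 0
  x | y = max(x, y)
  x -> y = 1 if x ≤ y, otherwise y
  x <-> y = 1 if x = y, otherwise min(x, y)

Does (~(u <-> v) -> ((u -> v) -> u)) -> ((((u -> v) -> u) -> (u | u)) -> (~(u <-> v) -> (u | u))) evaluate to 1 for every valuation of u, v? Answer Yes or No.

At u = 0, v = 2/5, for instance:
u <-> v = 0 <-> 2/5 = 0
~(u <-> v) = ~0 = 1
u -> v = 0 -> 2/5 = 1
(u -> v) -> u = 1 -> 0 = 0
~(u <-> v) -> ((u -> v) -> u) = 1 -> 0 = 0
u | u = 0 | 0 = 0
((u -> v) -> u) -> (u | u) = 0 -> 0 = 1
~(u <-> v) -> (u | u) = 1 -> 0 = 0
(((u -> v) -> u) -> (u | u)) -> (~(u <-> v) -> (u | u)) = 1 -> 0 = 0
(~(u <-> v) -> ((u -> v) -> u)) -> ((((u -> v) -> u) -> (u | u)) -> (~(u <-> v) -> (u | u))) = 0 -> 0 = 1
and checking the remaining 35 assignments likewise gives ≥ 1 in every case.

Yes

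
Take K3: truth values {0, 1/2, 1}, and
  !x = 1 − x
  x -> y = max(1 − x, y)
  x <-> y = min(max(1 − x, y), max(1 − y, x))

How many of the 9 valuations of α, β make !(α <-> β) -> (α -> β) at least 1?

α = 0, β = 0 ↦ 1  ≥
α = 0, β = 1/2 ↦ 1  ≥
α = 0, β = 1 ↦ 1  ≥
α = 1/2, β = 0 ↦ 1/2  <
α = 1/2, β = 1/2 ↦ 1/2  <
α = 1/2, β = 1 ↦ 1  ≥
α = 1, β = 0 ↦ 0  <
α = 1, β = 1/2 ↦ 1/2  <
α = 1, β = 1 ↦ 1  ≥
So 5 of the 9 assignments meet the threshold.

5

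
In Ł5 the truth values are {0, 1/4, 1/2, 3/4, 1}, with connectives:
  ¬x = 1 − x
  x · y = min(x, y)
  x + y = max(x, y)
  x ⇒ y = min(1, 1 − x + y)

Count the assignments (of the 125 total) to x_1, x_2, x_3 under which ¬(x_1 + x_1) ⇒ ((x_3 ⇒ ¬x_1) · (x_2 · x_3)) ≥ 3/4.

value 1: 55 assignments (counts)
value 3/4: 24 assignments (counts)
value 1/2: 21 assignments
value 1/4: 16 assignments
value 0: 9 assignments
So 79 of the 125 assignments meet the threshold.

79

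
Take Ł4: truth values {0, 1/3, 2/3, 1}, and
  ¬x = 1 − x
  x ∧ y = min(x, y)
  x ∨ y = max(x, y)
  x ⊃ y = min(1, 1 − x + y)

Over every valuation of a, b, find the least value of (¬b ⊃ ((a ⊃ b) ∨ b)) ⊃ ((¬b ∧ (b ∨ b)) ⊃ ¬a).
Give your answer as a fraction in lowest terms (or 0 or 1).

2/3

Take a = 1, b = 2/3:
¬b = ¬2/3 = 1/3
a ⊃ b = 1 ⊃ 2/3 = 2/3
(a ⊃ b) ∨ b = 2/3 ∨ 2/3 = 2/3
¬b ⊃ ((a ⊃ b) ∨ b) = 1/3 ⊃ 2/3 = 1
¬b = ¬2/3 = 1/3
b ∨ b = 2/3 ∨ 2/3 = 2/3
¬b ∧ (b ∨ b) = 1/3 ∧ 2/3 = 1/3
¬a = ¬1 = 0
(¬b ∧ (b ∨ b)) ⊃ ¬a = 1/3 ⊃ 0 = 2/3
(¬b ⊃ ((a ⊃ b) ∨ b)) ⊃ ((¬b ∧ (b ∨ b)) ⊃ ¬a) = 1 ⊃ 2/3 = 2/3
No assignment yields a value below 2/3, so this is the minimum.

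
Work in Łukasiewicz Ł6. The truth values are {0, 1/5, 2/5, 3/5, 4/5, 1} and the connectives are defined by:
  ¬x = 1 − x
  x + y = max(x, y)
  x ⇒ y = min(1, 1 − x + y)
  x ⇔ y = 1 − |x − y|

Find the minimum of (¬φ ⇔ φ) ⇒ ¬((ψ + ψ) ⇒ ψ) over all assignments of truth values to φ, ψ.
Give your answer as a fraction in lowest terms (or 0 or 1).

1/5

Take φ = 2/5, ψ = 0:
¬φ = ¬2/5 = 3/5
¬φ ⇔ φ = 3/5 ⇔ 2/5 = 4/5
ψ + ψ = 0 + 0 = 0
(ψ + ψ) ⇒ ψ = 0 ⇒ 0 = 1
¬((ψ + ψ) ⇒ ψ) = ¬1 = 0
(¬φ ⇔ φ) ⇒ ¬((ψ + ψ) ⇒ ψ) = 4/5 ⇒ 0 = 1/5
No assignment yields a value below 1/5, so this is the minimum.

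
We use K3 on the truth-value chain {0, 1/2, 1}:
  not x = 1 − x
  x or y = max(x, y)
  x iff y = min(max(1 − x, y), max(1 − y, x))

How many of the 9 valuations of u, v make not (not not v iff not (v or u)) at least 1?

u = 0, v = 0 ↦ 1  ≥
u = 0, v = 1/2 ↦ 1/2  <
u = 0, v = 1 ↦ 1  ≥
u = 1/2, v = 0 ↦ 1/2  <
u = 1/2, v = 1/2 ↦ 1/2  <
u = 1/2, v = 1 ↦ 1  ≥
u = 1, v = 0 ↦ 0  <
u = 1, v = 1/2 ↦ 1/2  <
u = 1, v = 1 ↦ 1  ≥
So 4 of the 9 assignments meet the threshold.

4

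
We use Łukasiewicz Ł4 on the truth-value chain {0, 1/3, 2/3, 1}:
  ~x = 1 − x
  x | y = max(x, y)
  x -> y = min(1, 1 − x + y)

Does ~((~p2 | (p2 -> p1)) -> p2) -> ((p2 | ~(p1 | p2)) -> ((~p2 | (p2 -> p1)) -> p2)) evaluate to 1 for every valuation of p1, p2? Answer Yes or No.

No

Counterexample: take p1 = 0, p2 = 0.
~p2 = ~0 = 1
p2 -> p1 = 0 -> 0 = 1
~p2 | (p2 -> p1) = 1 | 1 = 1
(~p2 | (p2 -> p1)) -> p2 = 1 -> 0 = 0
~((~p2 | (p2 -> p1)) -> p2) = ~0 = 1
p1 | p2 = 0 | 0 = 0
~(p1 | p2) = ~0 = 1
p2 | ~(p1 | p2) = 0 | 1 = 1
(p2 | ~(p1 | p2)) -> ((~p2 | (p2 -> p1)) -> p2) = 1 -> 0 = 0
~((~p2 | (p2 -> p1)) -> p2) -> ((p2 | ~(p1 | p2)) -> ((~p2 | (p2 -> p1)) -> p2)) = 1 -> 0 = 0
This gives 0 ≠ 1.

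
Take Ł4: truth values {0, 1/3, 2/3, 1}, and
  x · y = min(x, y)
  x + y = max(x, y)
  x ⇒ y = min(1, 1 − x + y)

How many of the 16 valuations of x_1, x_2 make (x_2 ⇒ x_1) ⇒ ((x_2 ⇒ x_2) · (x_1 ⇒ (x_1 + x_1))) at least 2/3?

x_1 = 0, x_2 = 0 ↦ 1  ≥
x_1 = 0, x_2 = 1/3 ↦ 1  ≥
x_1 = 0, x_2 = 2/3 ↦ 1  ≥
x_1 = 0, x_2 = 1 ↦ 1  ≥
x_1 = 1/3, x_2 = 0 ↦ 1  ≥
x_1 = 1/3, x_2 = 1/3 ↦ 1  ≥
x_1 = 1/3, x_2 = 2/3 ↦ 1  ≥
x_1 = 1/3, x_2 = 1 ↦ 1  ≥
x_1 = 2/3, x_2 = 0 ↦ 1  ≥
x_1 = 2/3, x_2 = 1/3 ↦ 1  ≥
x_1 = 2/3, x_2 = 2/3 ↦ 1  ≥
x_1 = 2/3, x_2 = 1 ↦ 1  ≥
x_1 = 1, x_2 = 0 ↦ 1  ≥
x_1 = 1, x_2 = 1/3 ↦ 1  ≥
x_1 = 1, x_2 = 2/3 ↦ 1  ≥
x_1 = 1, x_2 = 1 ↦ 1  ≥
So 16 of the 16 assignments meet the threshold.

16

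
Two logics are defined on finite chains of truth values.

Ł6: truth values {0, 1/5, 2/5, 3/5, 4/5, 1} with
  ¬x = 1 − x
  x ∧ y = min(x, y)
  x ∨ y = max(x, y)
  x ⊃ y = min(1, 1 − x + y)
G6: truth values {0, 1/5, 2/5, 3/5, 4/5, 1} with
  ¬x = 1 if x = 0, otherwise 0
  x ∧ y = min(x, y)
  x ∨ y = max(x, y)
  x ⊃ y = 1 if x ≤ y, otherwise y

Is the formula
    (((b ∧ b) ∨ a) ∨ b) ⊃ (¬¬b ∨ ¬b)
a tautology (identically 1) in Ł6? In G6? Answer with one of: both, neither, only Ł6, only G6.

only G6

In Ł6: at a = 4/5, b = 2/5 the value is 4/5 — not a tautology.
In G6: every assignment gives 1 — tautology.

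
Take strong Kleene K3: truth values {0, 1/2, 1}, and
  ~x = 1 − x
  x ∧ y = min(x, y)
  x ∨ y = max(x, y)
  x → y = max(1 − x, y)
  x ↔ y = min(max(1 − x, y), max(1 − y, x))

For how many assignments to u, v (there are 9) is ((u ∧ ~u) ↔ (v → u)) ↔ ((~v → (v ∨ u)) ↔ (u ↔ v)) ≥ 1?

u = 0, v = 0 ↦ 1  ≥
u = 0, v = 1/2 ↦ 1/2  <
u = 0, v = 1 ↦ 0  <
u = 1/2, v = 0 ↦ 1/2  <
u = 1/2, v = 1/2 ↦ 1/2  <
u = 1/2, v = 1 ↦ 1/2  <
u = 1, v = 0 ↦ 1  ≥
u = 1, v = 1/2 ↦ 1/2  <
u = 1, v = 1 ↦ 0  <
So 2 of the 9 assignments meet the threshold.

2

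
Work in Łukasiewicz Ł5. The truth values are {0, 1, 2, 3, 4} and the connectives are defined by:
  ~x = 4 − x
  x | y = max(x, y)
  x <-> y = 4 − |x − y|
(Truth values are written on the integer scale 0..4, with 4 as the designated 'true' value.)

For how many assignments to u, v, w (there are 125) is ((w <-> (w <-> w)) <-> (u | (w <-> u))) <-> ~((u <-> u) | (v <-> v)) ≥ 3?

value 4: 15 assignments (counts)
value 3: 25 assignments (counts)
value 2: 40 assignments
value 1: 30 assignments
value 0: 15 assignments
So 40 of the 125 assignments meet the threshold.

40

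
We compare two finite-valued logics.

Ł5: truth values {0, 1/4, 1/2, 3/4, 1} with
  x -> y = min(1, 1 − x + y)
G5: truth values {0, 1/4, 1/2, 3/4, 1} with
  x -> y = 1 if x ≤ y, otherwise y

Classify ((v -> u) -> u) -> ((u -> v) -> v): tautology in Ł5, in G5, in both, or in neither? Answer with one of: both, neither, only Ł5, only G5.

only Ł5

In Ł5: every assignment gives 1 — tautology.
In G5: at u = 0, v = 1/4 the value is 1/4 — not a tautology.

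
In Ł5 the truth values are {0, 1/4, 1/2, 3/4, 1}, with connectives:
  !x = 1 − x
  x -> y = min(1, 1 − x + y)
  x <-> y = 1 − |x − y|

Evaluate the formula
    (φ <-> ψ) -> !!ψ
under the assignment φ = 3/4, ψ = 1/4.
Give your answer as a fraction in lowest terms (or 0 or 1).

3/4

φ <-> ψ = 3/4 <-> 1/4 = 1/2
!ψ = !1/4 = 3/4
!!ψ = !3/4 = 1/4
(φ <-> ψ) -> !!ψ = 1/2 -> 1/4 = 3/4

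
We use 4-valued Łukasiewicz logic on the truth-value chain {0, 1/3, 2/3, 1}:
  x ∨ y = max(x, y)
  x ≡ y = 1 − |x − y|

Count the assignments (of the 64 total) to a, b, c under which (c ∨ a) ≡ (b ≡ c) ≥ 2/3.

46

value 1: 20 assignments (counts)
value 2/3: 26 assignments (counts)
value 1/3: 12 assignments
value 0: 6 assignments
So 46 of the 64 assignments meet the threshold.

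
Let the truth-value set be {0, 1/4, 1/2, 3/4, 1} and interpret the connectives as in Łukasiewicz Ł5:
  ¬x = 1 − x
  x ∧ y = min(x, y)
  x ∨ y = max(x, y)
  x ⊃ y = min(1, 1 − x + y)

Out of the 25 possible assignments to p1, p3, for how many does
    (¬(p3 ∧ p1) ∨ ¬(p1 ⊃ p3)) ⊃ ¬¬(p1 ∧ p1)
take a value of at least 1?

value 1: 12 assignments (counts)
value 3/4: 2 assignments
value 1/2: 5 assignments
value 1/4: 1 assignment
value 0: 5 assignments
So 12 of the 25 assignments meet the threshold.

12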